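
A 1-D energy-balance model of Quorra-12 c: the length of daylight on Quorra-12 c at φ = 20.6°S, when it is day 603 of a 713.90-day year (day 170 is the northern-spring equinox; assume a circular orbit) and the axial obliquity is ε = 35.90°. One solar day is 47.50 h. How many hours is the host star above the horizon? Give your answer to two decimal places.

25.98 h

Solar longitude: λ_s = 360° × (603 − 170)/713.90 = 218.350°.
sin δ = sin 35.90° × sin 218.350° = -0.36382, so δ = -21.335°.
cos H₀ = −tan φ · tan δ = −tan(-20.6°) × tan(-21.335°) = -0.1468, so H₀ = 1.7181 rad = 98.44°.
Daylight = 2H₀/(2π) × 47.50 h = (1.7181/π) × 47.50 = 25.98 h.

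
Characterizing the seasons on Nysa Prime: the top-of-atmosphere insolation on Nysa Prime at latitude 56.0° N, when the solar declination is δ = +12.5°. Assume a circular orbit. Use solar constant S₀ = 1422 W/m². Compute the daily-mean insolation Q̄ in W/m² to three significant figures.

cos H₀ = −tan(+56.0°) tan(+12.500°) = -0.3287, H₀ = 1.9057 rad.
Bracket: H₀ sin φ sin δ + cos φ cos δ sin H₀ = 1.9057×0.82904×0.21644 + 0.55919×0.97630×0.94444 = 0.341954 + 0.515605 = 0.857559.
Q̄ = (S₀/π) × [bracket] = (1422/π) × 0.857559 = 388.2 W/m².

Q̄ ≈ 388 W/m²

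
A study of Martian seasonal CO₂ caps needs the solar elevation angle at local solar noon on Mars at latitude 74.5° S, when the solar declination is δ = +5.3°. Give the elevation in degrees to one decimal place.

10.2°

At local noon the hour angle is zero, so the zenith angle equals |φ − δ| = |-74.5° − (+5.300°)| = 79.800°.
Elevation = 90° − 79.800° = 10.2°.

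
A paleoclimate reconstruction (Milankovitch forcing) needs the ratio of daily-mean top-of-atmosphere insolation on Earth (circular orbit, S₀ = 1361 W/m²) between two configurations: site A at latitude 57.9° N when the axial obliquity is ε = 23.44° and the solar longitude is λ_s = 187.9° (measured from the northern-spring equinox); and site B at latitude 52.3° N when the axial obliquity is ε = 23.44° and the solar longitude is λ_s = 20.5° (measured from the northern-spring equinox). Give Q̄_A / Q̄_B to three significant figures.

— Configuration A (φ=+57.9°):
Solar declination: sin δ = sin ε · sin λ_s = sin 23.44° × sin 187.9° = -0.05467, so δ = -3.134°.
cos H₀ = −tan(+57.9°) tan(-3.134°) = 0.0873, H₀ = 1.4834 rad.
Bracket: H₀ sin φ sin δ + cos φ cos δ sin H₀ = 1.4834×0.84712×-0.05467 + 0.53140×0.99850×0.99618 = -0.068699 + 0.528576 = 0.459877.
Q̄ = (S₀/π) × [bracket] = (1361/π) × 0.459877 = 199.23 W/m².
— Configuration B (φ=+52.3°):
Solar declination: sin δ = sin ε · sin λ_s = sin 23.44° × sin 20.5° = 0.13931, so δ = +8.008°.
cos H₀ = −tan(+52.3°) tan(+8.008°) = -0.1820, H₀ = 1.7538 rad.
Bracket: H₀ sin φ sin δ + cos φ cos δ sin H₀ = 1.7538×0.79122×0.13931 + 0.61153×0.99025×0.98330 = 0.193312 + 0.595455 = 0.788767.
Q̄ = (S₀/π) × [bracket] = (1361/π) × 0.788767 = 341.71 W/m².
Ratio Q̄_A / Q̄_B = 199.23 / 341.71 = 0.5830.

Q̄_A / Q̄_B ≈ 0.583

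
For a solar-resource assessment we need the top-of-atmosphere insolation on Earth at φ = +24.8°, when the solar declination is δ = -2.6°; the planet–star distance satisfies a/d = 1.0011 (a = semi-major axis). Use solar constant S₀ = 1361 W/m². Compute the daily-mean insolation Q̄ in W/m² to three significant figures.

Q̄ ≈ 381 W/m²

cos H₀ = −tan(+24.8°) tan(-2.600°) = 0.0210, H₀ = 1.5498 rad.
Bracket: H₀ sin φ sin δ + cos φ cos δ sin H₀ = 1.5498×0.41945×-0.04536 + 0.90778×0.99897×0.99978 = -0.029487 + 0.906645 = 0.877158.
Inverse-square distance factor (a/d)² = 1.0011² = 1.002201.
Q̄ = (S₀/π) × 1.002201 × [bracket] = (1361/π) × 1.002201 × 0.877158 = 380.8 W/m².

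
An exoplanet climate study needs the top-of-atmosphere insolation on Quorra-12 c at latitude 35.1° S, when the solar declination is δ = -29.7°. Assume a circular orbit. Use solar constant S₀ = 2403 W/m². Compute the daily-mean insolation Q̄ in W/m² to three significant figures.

cos H₀ = −tan(-35.1°) tan(-29.700°) = -0.4009, H₀ = 1.9833 rad.
Bracket: H₀ sin φ sin δ + cos φ cos δ sin H₀ = 1.9833×-0.57501×-0.49546 + 0.81815×0.86863×0.91613 = 0.565031 + 0.651066 = 1.216097.
Q̄ = (S₀/π) × [bracket] = (2403/π) × 1.216097 = 930.2 W/m².

Q̄ ≈ 930 W/m²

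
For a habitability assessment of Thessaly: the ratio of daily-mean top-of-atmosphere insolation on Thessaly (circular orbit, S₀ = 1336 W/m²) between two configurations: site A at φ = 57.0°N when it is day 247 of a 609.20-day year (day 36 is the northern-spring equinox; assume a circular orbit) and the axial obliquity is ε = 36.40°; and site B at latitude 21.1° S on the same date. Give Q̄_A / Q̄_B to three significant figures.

— Configuration A (φ=+57.0°):
Solar longitude: λ_s = 360° × (247 − 36)/609.20 = 124.688°.
sin δ = sin 36.40° × sin 124.688° = 0.48795, so δ = +29.206°.
cos H₀ = −tan(+57.0°) tan(+29.206°) = -0.8608, H₀ = 2.6076 rad.
Bracket: H₀ sin φ sin δ + cos φ cos δ sin H₀ = 2.6076×0.83867×0.48795 + 0.54464×0.87287×0.50894 = 1.067106 + 0.241950 = 1.309056.
Q̄ = (S₀/π) × [bracket] = (1336/π) × 1.309056 = 556.69 W/m².
— Configuration B (φ=-21.1°):
cos H₀ = −tan(-21.1°) tan(+29.206°) = 0.2157, H₀ = 1.3534 rad.
Bracket: H₀ sin φ sin δ + cos φ cos δ sin H₀ = 1.3534×-0.36000×0.48795 + 0.93295×0.87287×0.97646 = -0.237741 + 0.795174 = 0.557433.
Q̄ = (S₀/π) × [bracket] = (1336/π) × 0.557433 = 237.06 W/m².
Ratio Q̄_A / Q̄_B = 556.69 / 237.06 = 2.348.

Q̄_A / Q̄_B ≈ 2.35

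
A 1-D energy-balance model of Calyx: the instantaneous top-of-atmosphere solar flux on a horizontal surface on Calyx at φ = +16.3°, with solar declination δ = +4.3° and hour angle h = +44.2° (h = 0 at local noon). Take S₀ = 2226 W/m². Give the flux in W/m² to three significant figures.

1.57e+03 W/m²

cos θ_z = sin φ sin δ + cos φ cos δ cos h = 0.021044 + 0.686158 = 0.707202.
Flux = S₀ · cos θ_z = 2226 × 0.707202 = 1574 W/m².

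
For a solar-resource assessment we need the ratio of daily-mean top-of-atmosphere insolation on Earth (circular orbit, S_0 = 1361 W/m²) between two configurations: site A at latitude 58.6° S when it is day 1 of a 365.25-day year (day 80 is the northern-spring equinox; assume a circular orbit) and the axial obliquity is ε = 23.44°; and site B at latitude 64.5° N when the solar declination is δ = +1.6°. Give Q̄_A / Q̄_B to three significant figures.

Q̄_A / Q̄_B ≈ 2.38

— Configuration A (ϕ=-58.6°):
Solar longitude: L_s = 360° × (1 − 80)/365.25 = -77.864°, i.e. -77.864° + 360° = 282.136°.
sin δ = sin 23.44° × sin 282.136° = -0.38890, so δ = -22.886°.
cos h₀ = −tan(-58.6°) tan(-22.886°) = -0.6916, h₀ = 2.3344 rad.
Bracket: h₀ sin ϕ sin δ + cos ϕ cos δ sin h₀ = 2.3344×-0.85355×-0.38890 + 0.52101×0.92128×0.72232 = 0.774894 + 0.346711 = 1.121605.
Q̄ = (S_0/π) × [bracket] = (1361/π) × 1.121605 = 485.90 W/m².
— Configuration B (ϕ=+64.5°):
cos h₀ = −tan(+64.5°) tan(+1.600°) = -0.0586, h₀ = 1.6294 rad.
Bracket: h₀ sin ϕ sin δ + cos ϕ cos δ sin h₀ = 1.6294×0.90259×0.02792 + 0.43051×0.99961×0.99828 = 0.041061 + 0.429602 = 0.470663.
Q̄ = (S_0/π) × [bracket] = (1361/π) × 0.470663 = 203.90 W/m².
Ratio Q̄_A / Q̄_B = 485.90 / 203.90 = 2.383.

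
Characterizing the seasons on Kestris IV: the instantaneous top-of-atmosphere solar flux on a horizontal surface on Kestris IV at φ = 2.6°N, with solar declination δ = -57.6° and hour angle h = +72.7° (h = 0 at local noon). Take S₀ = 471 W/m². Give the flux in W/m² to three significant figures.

cos θ_z = sin φ sin δ + cos φ cos δ cos h = -0.038301 + 0.159177 = 0.120876.
Flux = S₀ · cos θ_z = 471 × 0.120876 = 56.93 W/m².

56.9 W/m²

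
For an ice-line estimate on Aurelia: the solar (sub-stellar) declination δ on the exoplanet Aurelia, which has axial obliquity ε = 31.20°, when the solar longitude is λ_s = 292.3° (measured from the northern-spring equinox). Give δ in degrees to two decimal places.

sin δ = sin ε · sin λ_s = sin 31.20° × sin 292.3° = -0.479284.
δ = arcsin(-0.479284) = -28.64°.

δ = -28.64°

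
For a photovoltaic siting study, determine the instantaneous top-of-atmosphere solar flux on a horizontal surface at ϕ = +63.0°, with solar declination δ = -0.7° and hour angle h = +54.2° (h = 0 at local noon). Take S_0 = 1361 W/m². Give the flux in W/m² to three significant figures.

347 W/m²

cos θ_z = sin ϕ sin δ + cos ϕ cos δ cos h = -0.010885 + 0.265545 = 0.254660.
Flux = S_0 · cos θ_z = 1361 × 0.254660 = 346.6 W/m².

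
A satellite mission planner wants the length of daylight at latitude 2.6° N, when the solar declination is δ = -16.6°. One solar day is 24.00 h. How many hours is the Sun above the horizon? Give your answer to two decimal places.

11.90 h

cos h₀ = −tan ϕ · tan δ = −tan(+2.6°) × tan(-16.600°) = 0.0135, so h₀ = 1.5573 rad = 89.22°.
Daylight = 2h₀/(2π) × 24.00 h = (1.5573/π) × 24.00 = 11.90 h.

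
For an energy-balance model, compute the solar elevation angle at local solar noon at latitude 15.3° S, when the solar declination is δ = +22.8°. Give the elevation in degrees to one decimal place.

At local noon the hour angle is zero, so the zenith angle equals |φ − δ| = |-15.3° − (+22.800°)| = 38.100°.
Elevation = 90° − 38.100° = 51.9°.

51.9°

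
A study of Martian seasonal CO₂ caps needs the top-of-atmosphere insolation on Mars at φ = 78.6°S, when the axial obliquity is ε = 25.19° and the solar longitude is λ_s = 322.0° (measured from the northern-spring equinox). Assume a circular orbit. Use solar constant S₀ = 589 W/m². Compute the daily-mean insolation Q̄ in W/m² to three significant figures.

Q̄ ≈ 151 W/m²

Solar declination: sin δ = sin ε · sin λ_s = sin 25.19° × sin 322.0° = -0.26204, so δ = -15.191°.
cos H₀ = −tan(-78.6°) tan(-15.191°) = -1.3466 ≤ −1 ⇒ polar day, H₀ = π.
Bracket: H₀ sin φ sin δ + cos φ cos δ sin H₀ = 3.1416×-0.98027×-0.26204 + 0.19766×0.96506×0.00000 = 0.806983 + 0.000000 = 0.806983.
Q̄ = (S₀/π) × [bracket] = (589/π) × 0.806983 = 151.3 W/m².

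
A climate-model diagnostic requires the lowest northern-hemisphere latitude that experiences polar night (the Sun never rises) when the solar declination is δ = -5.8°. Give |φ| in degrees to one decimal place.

|φ| = 84.2°

Polar night requires cos H₀ = −tan φ tan δ ≥ 1, i.e. tan φ tan δ ≤ −1.
The boundary is |tan φ| · |tan δ| = 1, so |φ| = 90° − |δ| = 90° − 5.8° = 84.2° in the northern hemisphere.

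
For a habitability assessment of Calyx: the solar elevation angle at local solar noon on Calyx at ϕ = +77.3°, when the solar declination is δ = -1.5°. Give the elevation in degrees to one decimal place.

At local noon the hour angle is zero, so the zenith angle equals |ϕ − δ| = |+77.3° − (-1.500°)| = 78.800°.
Elevation = 90° − 78.800° = 11.2°.

11.2°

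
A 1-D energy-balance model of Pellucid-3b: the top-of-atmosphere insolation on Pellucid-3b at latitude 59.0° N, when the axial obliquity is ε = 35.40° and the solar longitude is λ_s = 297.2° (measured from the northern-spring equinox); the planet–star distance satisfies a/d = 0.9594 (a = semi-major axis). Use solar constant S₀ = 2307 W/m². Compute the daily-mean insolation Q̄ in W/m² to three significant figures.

Solar declination: sin δ = sin ε · sin λ_s = sin 35.40° × sin 297.2° = -0.51522, so δ = -31.012°.
cos H₀ = −tan(+59.0°) tan(-31.012°) = 1.0005 ≥ 1 ⇒ polar night, H₀ = 0 and Q̄ = 0.
Inverse-square distance factor (a/d)² = 0.9594² = 0.920448.

Q̄ ≈ 0.00 W/m²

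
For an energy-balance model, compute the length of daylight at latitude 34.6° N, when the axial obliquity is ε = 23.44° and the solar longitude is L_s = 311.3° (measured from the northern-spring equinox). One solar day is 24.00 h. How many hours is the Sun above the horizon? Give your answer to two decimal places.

10.34 h

Solar declination: sin δ = sin ε · sin L_s = sin 23.44° × sin 311.3° = -0.29884, so δ = -17.388°.
cos h₀ = −tan ϕ · tan δ = −tan(+34.6°) × tan(-17.388°) = 0.2160, so h₀ = 1.3530 rad = 77.52°.
Daylight = 2h₀/(2π) × 24.00 h = (1.3530/π) × 24.00 = 10.34 h.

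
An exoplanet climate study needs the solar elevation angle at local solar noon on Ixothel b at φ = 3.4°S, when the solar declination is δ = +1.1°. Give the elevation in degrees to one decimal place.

At local noon the hour angle is zero, so the zenith angle equals |φ − δ| = |-3.4° − (+1.100°)| = 4.500°.
Elevation = 90° − 4.500° = 85.5°.

85.5°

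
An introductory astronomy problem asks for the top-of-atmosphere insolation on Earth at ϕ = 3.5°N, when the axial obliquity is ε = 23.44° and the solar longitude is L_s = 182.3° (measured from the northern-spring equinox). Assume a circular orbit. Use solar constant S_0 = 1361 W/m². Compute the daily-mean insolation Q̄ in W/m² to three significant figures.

Q̄ ≈ 432 W/m²

Solar declination: sin δ = sin ε · sin L_s = sin 23.44° × sin 182.3° = -0.01596, so δ = -0.915°.
cos h₀ = −tan(+3.5°) tan(-0.915°) = 0.0010, h₀ = 1.5698 rad.
Bracket: h₀ sin ϕ sin δ + cos ϕ cos δ sin h₀ = 1.5698×0.06105×-0.01596 + 0.99813×0.99987×1.00000 = -0.001530 + 0.998000 = 0.996470.
Q̄ = (S_0/π) × [bracket] = (1361/π) × 0.996470 = 431.7 W/m².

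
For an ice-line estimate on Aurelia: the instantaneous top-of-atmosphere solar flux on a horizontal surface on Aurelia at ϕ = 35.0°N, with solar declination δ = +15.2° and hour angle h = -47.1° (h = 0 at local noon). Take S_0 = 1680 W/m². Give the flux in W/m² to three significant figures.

cos θ_z = sin ϕ sin δ + cos ϕ cos δ cos h = 0.150386 + 0.538107 = 0.688493.
Flux = S_0 · cos θ_z = 1680 × 0.688493 = 1157 W/m².

1.16e+03 W/m²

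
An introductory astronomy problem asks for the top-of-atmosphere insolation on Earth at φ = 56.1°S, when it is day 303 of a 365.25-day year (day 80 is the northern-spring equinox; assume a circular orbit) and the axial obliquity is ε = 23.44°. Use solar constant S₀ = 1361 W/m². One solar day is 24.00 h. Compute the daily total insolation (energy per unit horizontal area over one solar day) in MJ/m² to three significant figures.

34.2 MJ/m²

Solar longitude: λ_s = 360° × (303 − 80)/365.25 = 219.795°.
sin δ = sin 23.44° × sin 219.795° = -0.25460, so δ = -14.750°.
cos H₀ = −tan(-56.1°) tan(-14.750°) = -0.3918, H₀ = 1.9734 rad.
Bracket: H₀ sin φ sin δ + cos φ cos δ sin H₀ = 1.9734×-0.83001×-0.25460 + 0.55775×0.96705×0.92005 = 0.417020 + 0.496249 = 0.913269.
Q̄ = (S₀/π) × [bracket] = (1361/π) × 0.913269 = 395.65 W/m².
Daily total = Q̄ × 24.00 h × 3600 s/h = 395.65 × 24.00 × 3600 / 10⁶ = 34.18 MJ/m².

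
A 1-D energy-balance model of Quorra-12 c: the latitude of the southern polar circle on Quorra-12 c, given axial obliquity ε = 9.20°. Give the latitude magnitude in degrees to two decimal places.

The polar circle is the lowest latitude that experiences at least one full rotation of continuous darkness at the northern-summer solstice; it lies at |φ| = 90° − ε = 90° − 9.20° = 80.80°.

80.80°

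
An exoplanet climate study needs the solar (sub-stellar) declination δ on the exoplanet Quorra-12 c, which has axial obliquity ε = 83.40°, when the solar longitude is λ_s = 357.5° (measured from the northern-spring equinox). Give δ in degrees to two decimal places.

δ = -2.48°

sin δ = sin ε · sin λ_s = sin 83.40° × sin 357.5° = -0.043330.
δ = arcsin(-0.043330) = -2.48°.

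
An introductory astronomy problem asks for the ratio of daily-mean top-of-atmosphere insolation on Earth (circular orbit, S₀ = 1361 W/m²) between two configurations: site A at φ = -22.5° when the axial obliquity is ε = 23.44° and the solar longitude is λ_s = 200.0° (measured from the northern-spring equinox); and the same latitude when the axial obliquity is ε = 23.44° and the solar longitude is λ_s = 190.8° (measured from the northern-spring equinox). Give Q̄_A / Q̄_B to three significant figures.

Q̄_A / Q̄_B ≈ 1.03

— Configuration A (φ=-22.5°):
Solar declination: sin δ = sin ε · sin λ_s = sin 23.44° × sin 200.0° = -0.13605, so δ = -7.819°.
cos H₀ = −tan(-22.5°) tan(-7.819°) = -0.0569, H₀ = 1.6277 rad.
Bracket: H₀ sin φ sin δ + cos φ cos δ sin H₀ = 1.6277×-0.38268×-0.13605 + 0.92388×0.99070×0.99838 = 0.084744 + 0.913805 = 0.998549.
Q̄ = (S₀/π) × [bracket] = (1361/π) × 0.998549 = 432.59 W/m².
— Configuration B (φ=-22.5°):
Solar declination: sin δ = sin ε · sin λ_s = sin 23.44° × sin 190.8° = -0.07454, so δ = -4.275°.
cos H₀ = −tan(-22.5°) tan(-4.275°) = -0.0310, H₀ = 1.6018 rad.
Bracket: H₀ sin φ sin δ + cos φ cos δ sin H₀ = 1.6018×-0.38268×-0.07454 + 0.92388×0.99722×0.99952 = 0.045691 + 0.920869 = 0.966560.
Q̄ = (S₀/π) × [bracket] = (1361/π) × 0.966560 = 418.73 W/m².
Ratio Q̄_A / Q̄_B = 432.59 / 418.73 = 1.033.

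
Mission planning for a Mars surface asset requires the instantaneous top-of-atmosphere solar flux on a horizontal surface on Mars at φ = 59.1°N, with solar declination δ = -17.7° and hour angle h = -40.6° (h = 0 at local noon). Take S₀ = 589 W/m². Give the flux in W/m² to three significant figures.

cos θ_z = sin φ sin δ + cos φ cos δ cos h = -0.260880 + 0.371459 = 0.110579.
Flux = S₀ · cos θ_z = 589 × 0.110579 = 65.13 W/m².

65.1 W/m²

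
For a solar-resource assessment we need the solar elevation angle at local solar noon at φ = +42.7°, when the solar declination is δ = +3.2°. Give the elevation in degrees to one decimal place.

At local noon the hour angle is zero, so the zenith angle equals |φ − δ| = |+42.7° − (+3.200°)| = 39.500°.
Elevation = 90° − 39.500° = 50.5°.

50.5°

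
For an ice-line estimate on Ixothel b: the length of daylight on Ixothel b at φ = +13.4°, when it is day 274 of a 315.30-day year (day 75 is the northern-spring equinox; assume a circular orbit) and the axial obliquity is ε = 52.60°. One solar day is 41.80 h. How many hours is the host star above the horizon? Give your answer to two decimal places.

18.61 h

Solar longitude: λ_s = 360° × (274 − 75)/315.30 = 227.212°.
sin δ = sin 52.60° × sin 227.212° = -0.58300, so δ = -35.662°.
cos H₀ = −tan φ · tan δ = −tan(+13.4°) × tan(-35.662°) = 0.1709, so H₀ = 1.3990 rad = 80.16°.
Daylight = 2H₀/(2π) × 41.80 h = (1.3990/π) × 41.80 = 18.61 h.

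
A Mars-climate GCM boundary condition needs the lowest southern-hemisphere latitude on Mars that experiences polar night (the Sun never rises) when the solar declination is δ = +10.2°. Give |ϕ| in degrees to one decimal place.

Polar night requires cos h₀ = −tan ϕ tan δ ≥ 1, i.e. tan ϕ tan δ ≤ −1.
The boundary is |tan ϕ| · |tan δ| = 1, so |ϕ| = 90° − |δ| = 90° − 10.2° = 79.8° in the southern hemisphere.

|ϕ| = 79.8°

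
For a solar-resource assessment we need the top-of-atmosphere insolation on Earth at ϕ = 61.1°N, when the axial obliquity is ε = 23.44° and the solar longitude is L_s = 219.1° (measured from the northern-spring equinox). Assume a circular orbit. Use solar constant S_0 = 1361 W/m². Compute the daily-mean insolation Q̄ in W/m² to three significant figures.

Q̄ ≈ 76.0 W/m²

Solar declination: sin δ = sin ε · sin L_s = sin 23.44° × sin 219.1° = -0.25088, so δ = -14.529°.
cos h₀ = −tan(+61.1°) tan(-14.529°) = 0.4695, h₀ = 1.0821 rad.
Bracket: h₀ sin ϕ sin δ + cos ϕ cos δ sin h₀ = 1.0821×0.87546×-0.25088 + 0.48328×0.96802×0.88295 = -0.237667 + 0.413066 = 0.175399.
Q̄ = (S_0/π) × [bracket] = (1361/π) × 0.175399 = 75.99 W/m².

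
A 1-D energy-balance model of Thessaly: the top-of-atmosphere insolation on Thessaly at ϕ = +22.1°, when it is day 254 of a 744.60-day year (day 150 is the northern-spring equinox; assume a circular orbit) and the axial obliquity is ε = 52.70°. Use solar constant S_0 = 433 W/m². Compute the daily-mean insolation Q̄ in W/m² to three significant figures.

Q̄ ≈ 156 W/m²

Solar longitude: L_s = 360° × (254 − 150)/744.60 = 50.282°.
sin δ = sin 52.70° × sin 50.282° = 0.61188, so δ = +37.725°.
cos h₀ = −tan(+22.1°) tan(+37.725°) = -0.3141, h₀ = 1.8903 rad.
Bracket: h₀ sin ϕ sin δ + cos ϕ cos δ sin h₀ = 1.8903×0.37622×0.61188 + 0.92653×0.79095×0.94938 = 0.435150 + 0.695743 = 1.130893.
Q̄ = (S_0/π) × [bracket] = (433/π) × 1.130893 = 155.9 W/m².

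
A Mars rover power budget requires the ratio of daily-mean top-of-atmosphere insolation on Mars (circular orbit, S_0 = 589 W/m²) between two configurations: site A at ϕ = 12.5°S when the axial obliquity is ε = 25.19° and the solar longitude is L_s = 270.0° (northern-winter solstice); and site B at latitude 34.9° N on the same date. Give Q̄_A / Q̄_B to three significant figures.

Q̄_A / Q̄_B ≈ 2.58

— Configuration A (ϕ=-12.5°):
Solar declination: sin δ = sin ε · sin L_s = sin 25.19° × sin 270.0° = -0.42562, so δ = -25.190°.
cos h₀ = −tan(-12.5°) tan(-25.190°) = -0.1043, h₀ = 1.6753 rad.
Bracket: h₀ sin ϕ sin δ + cos ϕ cos δ sin h₀ = 1.6753×-0.21644×-0.42562 + 0.97630×0.90490×0.99455 = 0.154331 + 0.878639 = 1.032970.
Q̄ = (S_0/π) × [bracket] = (589/π) × 1.032970 = 193.67 W/m².
— Configuration B (ϕ=+34.9°):
cos h₀ = −tan(+34.9°) tan(-25.190°) = 0.3281, h₀ = 1.2365 rad.
Bracket: h₀ sin ϕ sin δ + cos ϕ cos δ sin h₀ = 1.2365×0.57215×-0.42562 + 0.82015×0.90490×0.94464 = -0.301111 + 0.701068 = 0.399957.
Q̄ = (S_0/π) × [bracket] = (589/π) × 0.399957 = 74.986 W/m².
Ratio Q̄_A / Q̄_B = 193.67 / 74.986 = 2.583.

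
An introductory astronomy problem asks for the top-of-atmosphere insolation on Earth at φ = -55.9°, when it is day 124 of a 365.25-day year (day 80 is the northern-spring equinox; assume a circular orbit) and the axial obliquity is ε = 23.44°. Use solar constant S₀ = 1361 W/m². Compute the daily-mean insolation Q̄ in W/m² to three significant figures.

Q̄ ≈ 101 W/m²

Solar longitude: λ_s = 360° × (124 − 80)/365.25 = 43.368°.
sin δ = sin 23.44° × sin 43.368° = 0.27315, so δ = +15.852°.
cos H₀ = −tan(-55.9°) tan(+15.852°) = 0.4194, H₀ = 1.1380 rad.
Bracket: H₀ sin φ sin δ + cos φ cos δ sin H₀ = 1.1380×-0.82806×0.27315 + 0.56064×0.96197×0.90780 = -0.257398 + 0.489594 = 0.232196.
Q̄ = (S₀/π) × [bracket] = (1361/π) × 0.232196 = 100.6 W/m².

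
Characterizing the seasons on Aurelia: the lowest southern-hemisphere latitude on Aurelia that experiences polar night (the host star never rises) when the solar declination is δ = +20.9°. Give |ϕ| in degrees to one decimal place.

|ϕ| = 69.1°

Polar night requires cos h₀ = −tan ϕ tan δ ≥ 1, i.e. tan ϕ tan δ ≤ −1.
The boundary is |tan ϕ| · |tan δ| = 1, so |ϕ| = 90° − |δ| = 90° − 20.9° = 69.1° in the southern hemisphere.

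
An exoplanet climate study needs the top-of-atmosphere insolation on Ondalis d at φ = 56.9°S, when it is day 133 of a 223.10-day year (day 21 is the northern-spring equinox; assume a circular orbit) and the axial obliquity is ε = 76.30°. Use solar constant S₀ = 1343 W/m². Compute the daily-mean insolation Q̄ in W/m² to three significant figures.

Solar longitude: λ_s = 360° × (133 − 21)/223.10 = 180.726°.
sin δ = sin 76.30° × sin 180.726° = -0.01231, so δ = -0.705°.
cos H₀ = −tan(-56.9°) tan(-0.705°) = -0.0189, H₀ = 1.5897 rad.
Bracket: H₀ sin φ sin δ + cos φ cos δ sin H₀ = 1.5897×-0.83772×-0.01231 + 0.54610×0.99992×0.99982 = 0.016394 + 0.545958 = 0.562352.
Q̄ = (S₀/π) × [bracket] = (1343/π) × 0.562352 = 240.4 W/m².

Q̄ ≈ 240 W/m²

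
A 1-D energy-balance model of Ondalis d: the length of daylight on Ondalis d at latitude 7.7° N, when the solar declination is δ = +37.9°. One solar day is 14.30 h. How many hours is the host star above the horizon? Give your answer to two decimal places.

7.63 h

cos h₀ = −tan ϕ · tan δ = −tan(+7.7°) × tan(+37.900°) = -0.1053, so h₀ = 1.6762 rad = 96.04°.
Daylight = 2h₀/(2π) × 14.30 h = (1.6762/π) × 14.30 = 7.63 h.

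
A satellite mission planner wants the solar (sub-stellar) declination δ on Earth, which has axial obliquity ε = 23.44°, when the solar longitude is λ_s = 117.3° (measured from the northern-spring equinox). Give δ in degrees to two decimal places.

sin δ = sin ε · sin λ_s = sin 23.44° × sin 117.3° = 0.353482.
δ = arcsin(0.353482) = +20.70°.

δ = +20.70°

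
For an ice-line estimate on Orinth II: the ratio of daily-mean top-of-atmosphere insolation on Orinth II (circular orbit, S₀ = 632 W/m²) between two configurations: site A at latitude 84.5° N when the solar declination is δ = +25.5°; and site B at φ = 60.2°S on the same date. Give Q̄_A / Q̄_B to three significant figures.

Q̄_A / Q̄_B ≈ 46.2

— Configuration A (φ=+84.5°):
cos H₀ = −tan(+84.5°) tan(+25.500°) = -4.9536 ≤ −1 ⇒ polar day, H₀ = π.
Bracket: H₀ sin φ sin δ + cos φ cos δ sin H₀ = 3.1416×0.99540×0.43051 + 0.09585×0.90259×0.00000 = 1.346269 + 0.000000 = 1.346269.
Q̄ = (S₀/π) × [bracket] = (632/π) × 1.346269 = 270.83 W/m².
— Configuration B (φ=-60.2°):
cos H₀ = −tan(-60.2°) tan(+25.500°) = 0.8328, H₀ = 0.5866 rad.
Bracket: H₀ sin φ sin δ + cos φ cos δ sin H₀ = 0.5866×-0.86777×0.43051 + 0.49697×0.90259×0.55350 = -0.219144 + 0.248278 = 0.029134.
Q̄ = (S₀/π) × [bracket] = (632/π) × 0.029134 = 5.8609 W/m².
Ratio Q̄_A / Q̄_B = 270.83 / 5.8609 = 46.21.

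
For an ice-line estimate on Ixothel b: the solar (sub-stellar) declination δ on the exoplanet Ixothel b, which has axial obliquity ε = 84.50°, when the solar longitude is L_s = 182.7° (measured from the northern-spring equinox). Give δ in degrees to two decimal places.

sin δ = sin ε · sin L_s = sin 84.50° × sin 182.7° = -0.046890.
δ = arcsin(-0.046890) = -2.69°.

δ = -2.69°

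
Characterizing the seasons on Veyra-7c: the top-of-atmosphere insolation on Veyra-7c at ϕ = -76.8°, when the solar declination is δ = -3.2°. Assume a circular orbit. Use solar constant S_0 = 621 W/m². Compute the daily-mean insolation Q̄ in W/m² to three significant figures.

cos h₀ = −tan(-76.8°) tan(-3.200°) = -0.2384, h₀ = 1.8115 rad.
Bracket: h₀ sin ϕ sin δ + cos ϕ cos δ sin h₀ = 1.8115×-0.97358×-0.05582 + 0.22835×0.99844×0.97117 = 0.098446 + 0.221421 = 0.319867.
Q̄ = (S_0/π) × [bracket] = (621/π) × 0.319867 = 63.23 W/m².

Q̄ ≈ 63.2 W/m²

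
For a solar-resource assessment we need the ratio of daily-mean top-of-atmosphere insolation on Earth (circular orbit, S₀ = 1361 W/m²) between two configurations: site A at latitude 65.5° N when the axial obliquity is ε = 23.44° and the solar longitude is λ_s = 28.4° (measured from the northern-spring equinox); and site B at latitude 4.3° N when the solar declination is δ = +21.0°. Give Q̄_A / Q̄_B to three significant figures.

Q̄_A / Q̄_B ≈ 0.734

— Configuration A (φ=+65.5°):
Solar declination: sin δ = sin ε · sin λ_s = sin 23.44° × sin 28.4° = 0.18920, so δ = +10.906°.
cos H₀ = −tan(+65.5°) tan(+10.906°) = -0.4228, H₀ = 2.0073 rad.
Bracket: H₀ sin φ sin δ + cos φ cos δ sin H₀ = 2.0073×0.90996×0.18920 + 0.41469×0.98194×0.90623 = 0.345586 + 0.369017 = 0.714603.
Q̄ = (S₀/π) × [bracket] = (1361/π) × 0.714603 = 309.58 W/m².
— Configuration B (φ=+4.3°):
cos H₀ = −tan(+4.3°) tan(+21.000°) = -0.0289, H₀ = 1.5997 rad.
Bracket: H₀ sin φ sin δ + cos φ cos δ sin H₀ = 1.5997×0.07498×0.35837 + 0.99719×0.93358×0.99958 = 0.042985 + 0.930566 = 0.973551.
Q̄ = (S₀/π) × [bracket] = (1361/π) × 0.973551 = 421.76 W/m².
Ratio Q̄_A / Q̄_B = 309.58 / 421.76 = 0.7340.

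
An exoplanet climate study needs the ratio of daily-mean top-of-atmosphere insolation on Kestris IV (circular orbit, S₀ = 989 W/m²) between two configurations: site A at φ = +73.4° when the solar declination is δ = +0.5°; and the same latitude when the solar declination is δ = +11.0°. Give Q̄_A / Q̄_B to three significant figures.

— Configuration A (φ=+73.4°):
cos H₀ = −tan(+73.4°) tan(+0.500°) = -0.0293, H₀ = 1.6001 rad.
Bracket: H₀ sin φ sin δ + cos φ cos δ sin H₀ = 1.6001×0.95832×0.00873 + 0.28569×0.99996×0.99957 = 0.013387 + 0.285556 = 0.298943.
Q̄ = (S₀/π) × [bracket] = (989/π) × 0.298943 = 94.110 W/m².
— Configuration B (φ=+73.4°):
cos H₀ = −tan(+73.4°) tan(+11.000°) = -0.6520, H₀ = 2.2811 rad.
Bracket: H₀ sin φ sin δ + cos φ cos δ sin H₀ = 2.2811×0.95832×0.19081 + 0.28569×0.98163×0.75819 = 0.417115 + 0.212628 = 0.629743.
Q̄ = (S₀/π) × [bracket] = (989/π) × 0.629743 = 198.25 W/m².
Ratio Q̄_A / Q̄_B = 94.110 / 198.25 = 0.4747.

Q̄_A / Q̄_B ≈ 0.475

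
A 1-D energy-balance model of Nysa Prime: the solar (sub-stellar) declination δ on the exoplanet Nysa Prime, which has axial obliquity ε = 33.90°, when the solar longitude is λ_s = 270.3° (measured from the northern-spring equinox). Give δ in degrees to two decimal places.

δ = -33.90°

sin δ = sin ε · sin λ_s = sin 33.90° × sin 270.3° = -0.557737.
δ = arcsin(-0.557737) = -33.90°.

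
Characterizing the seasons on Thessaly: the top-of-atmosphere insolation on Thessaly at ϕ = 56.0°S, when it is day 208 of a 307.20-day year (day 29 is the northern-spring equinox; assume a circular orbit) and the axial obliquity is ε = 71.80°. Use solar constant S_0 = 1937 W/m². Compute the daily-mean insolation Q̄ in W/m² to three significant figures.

Solar longitude: L_s = 360° × (208 − 29)/307.20 = 209.766°.
sin δ = sin 71.80° × sin 209.766° = -0.47162, so δ = -28.139°.
cos h₀ = −tan(-56.0°) tan(-28.139°) = -0.7929, h₀ = 2.4864 rad.
Bracket: h₀ sin ϕ sin δ + cos ϕ cos δ sin h₀ = 2.4864×-0.82904×-0.47162 + 0.55919×0.88180×0.60932 = 0.972162 + 0.300452 = 1.272614.
Q̄ = (S_0/π) × [bracket] = (1937/π) × 1.272614 = 784.7 W/m².

Q̄ ≈ 785 W/m²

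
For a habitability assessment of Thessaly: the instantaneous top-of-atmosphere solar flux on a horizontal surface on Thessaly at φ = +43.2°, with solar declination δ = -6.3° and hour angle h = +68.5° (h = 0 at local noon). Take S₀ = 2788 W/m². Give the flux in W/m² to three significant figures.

cos θ_z = sin φ sin δ + cos φ cos δ cos h = -0.075118 + 0.265554 = 0.190436.
Flux = S₀ · cos θ_z = 2788 × 0.190436 = 530.9 W/m².

531 W/m²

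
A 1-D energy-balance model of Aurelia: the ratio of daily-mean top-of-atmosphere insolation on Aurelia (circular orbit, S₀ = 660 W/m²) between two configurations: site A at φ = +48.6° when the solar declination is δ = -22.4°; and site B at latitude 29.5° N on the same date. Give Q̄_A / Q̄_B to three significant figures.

Q̄_A / Q̄_B ≈ 0.433

— Configuration A (φ=+48.6°):
cos H₀ = −tan(+48.6°) tan(-22.400°) = 0.4675, H₀ = 1.0843 rad.
Bracket: H₀ sin φ sin δ + cos φ cos δ sin H₀ = 1.0843×0.75011×-0.38107 + 0.66131×0.92455×0.88398 = -0.309941 + 0.540478 = 0.230537.
Q̄ = (S₀/π) × [bracket] = (660/π) × 0.230537 = 48.432 W/m².
— Configuration B (φ=+29.5°):
cos H₀ = −tan(+29.5°) tan(-22.400°) = 0.2332, H₀ = 1.3354 rad.
Bracket: H₀ sin φ sin δ + cos φ cos δ sin H₀ = 1.3354×0.49242×-0.38107 + 0.87036×0.92455×0.97243 = -0.250583 + 0.782506 = 0.531923.
Q̄ = (S₀/π) × [bracket] = (660/π) × 0.531923 = 111.75 W/m².
Ratio Q̄_A / Q̄_B = 48.432 / 111.75 = 0.4334.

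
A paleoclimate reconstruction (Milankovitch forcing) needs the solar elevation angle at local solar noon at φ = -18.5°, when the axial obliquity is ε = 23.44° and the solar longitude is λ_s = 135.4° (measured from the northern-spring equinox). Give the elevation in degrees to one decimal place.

Solar declination: sin δ = sin ε · sin λ_s = sin 23.44° × sin 135.4° = 0.27931, so δ = +16.219°.
At local noon the hour angle is zero, so the zenith angle equals |φ − δ| = |-18.5° − (+16.219°)| = 34.719°.
Elevation = 90° − 34.719° = 55.3°.

55.3°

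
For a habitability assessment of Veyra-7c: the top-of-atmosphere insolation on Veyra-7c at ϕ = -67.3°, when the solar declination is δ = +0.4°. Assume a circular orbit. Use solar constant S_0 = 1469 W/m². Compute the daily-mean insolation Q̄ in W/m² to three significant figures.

cos h₀ = −tan(-67.3°) tan(+0.400°) = 0.0167, h₀ = 1.5541 rad.
Bracket: h₀ sin ϕ sin δ + cos ϕ cos δ sin h₀ = 1.5541×-0.92254×0.00698 + 0.38591×0.99998×0.99986 = -0.010007 + 0.385848 = 0.375841.
Q̄ = (S_0/π) × [bracket] = (1469/π) × 0.375841 = 175.7 W/m².

Q̄ ≈ 176 W/m²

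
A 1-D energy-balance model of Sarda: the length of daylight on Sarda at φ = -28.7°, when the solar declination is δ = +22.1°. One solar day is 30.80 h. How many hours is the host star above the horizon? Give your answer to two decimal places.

13.20 h

cos H₀ = −tan φ · tan δ = −tan(-28.7°) × tan(+22.100°) = 0.2223, so H₀ = 1.3466 rad = 77.16°.
Daylight = 2H₀/(2π) × 30.80 h = (1.3466/π) × 30.80 = 13.20 h.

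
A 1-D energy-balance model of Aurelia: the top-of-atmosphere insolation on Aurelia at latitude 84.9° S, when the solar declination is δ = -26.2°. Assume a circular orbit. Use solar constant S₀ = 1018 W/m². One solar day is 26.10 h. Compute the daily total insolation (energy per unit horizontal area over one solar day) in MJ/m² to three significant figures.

cos H₀ = −tan(-84.9°) tan(-26.200°) = -5.5134 ≤ −1 ⇒ polar day, H₀ = π.
Bracket: H₀ sin φ sin δ + cos φ cos δ sin H₀ = 3.1416×-0.99604×-0.44151 + 0.08889×0.89726×0.00000 = 1.381555 + 0.000000 = 1.381555.
Q̄ = (S₀/π) × [bracket] = (1018/π) × 1.381555 = 447.68 W/m².
Daily total = Q̄ × 26.10 h × 3600 s/h = 447.68 × 26.10 × 3600 / 10⁶ = 42.06 MJ/m².

42.1 MJ/m²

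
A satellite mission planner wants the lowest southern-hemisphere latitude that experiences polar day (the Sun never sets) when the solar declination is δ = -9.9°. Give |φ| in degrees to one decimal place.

Polar day requires cos H₀ = −tan φ tan δ ≤ −1, i.e. tan φ tan δ ≥ 1.
The boundary is |tan φ| · |tan δ| = 1, so |φ| = 90° − |δ| = 90° − 9.9° = 80.1° in the southern hemisphere.

|φ| = 80.1°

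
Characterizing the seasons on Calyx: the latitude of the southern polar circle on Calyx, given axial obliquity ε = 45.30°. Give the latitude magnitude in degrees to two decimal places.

The polar circle is the lowest latitude that experiences at least one full rotation of continuous darkness at the northern-summer solstice; it lies at |ϕ| = 90° − ε = 90° − 45.30° = 44.70°.

44.70°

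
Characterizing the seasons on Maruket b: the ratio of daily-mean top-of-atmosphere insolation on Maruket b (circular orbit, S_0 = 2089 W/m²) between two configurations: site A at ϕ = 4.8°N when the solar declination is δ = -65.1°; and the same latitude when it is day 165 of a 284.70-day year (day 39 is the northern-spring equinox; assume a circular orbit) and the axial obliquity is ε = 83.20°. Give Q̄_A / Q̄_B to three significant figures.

Q̄_A / Q̄_B ≈ 0.314

— Configuration A (ϕ=+4.8°):
cos h₀ = −tan(+4.8°) tan(-65.100°) = 0.1809, h₀ = 1.3889 rad.
Bracket: h₀ sin ϕ sin δ + cos ϕ cos δ sin h₀ = 1.3889×0.08368×-0.90704 + 0.99649×0.42104×0.98350 = -0.105419 + 0.412639 = 0.307220.
Q̄ = (S_0/π) × [bracket] = (2089/π) × 0.307220 = 204.29 W/m².
— Configuration B (ϕ=+4.8°):
Solar longitude: L_s = 360° × (165 − 39)/284.70 = 159.326°.
sin δ = sin 83.20° × sin 159.326° = 0.35057, so δ = +20.522°.
cos h₀ = −tan(+4.8°) tan(+20.522°) = -0.0314, h₀ = 1.6022 rad.
Bracket: h₀ sin ϕ sin δ + cos ϕ cos δ sin h₀ = 1.6022×0.08368×0.35057 + 0.99649×0.93654×0.99951 = 0.047002 + 0.932795 = 0.979797.
Q̄ = (S_0/π) × [bracket] = (2089/π) × 0.979797 = 651.52 W/m².
Ratio Q̄_A / Q̄_B = 204.29 / 651.52 = 0.3136.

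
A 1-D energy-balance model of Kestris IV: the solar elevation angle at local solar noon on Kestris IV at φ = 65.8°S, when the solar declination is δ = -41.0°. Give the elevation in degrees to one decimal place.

At local noon the hour angle is zero, so the zenith angle equals |φ − δ| = |-65.8° − (-41.000°)| = 24.800°.
Elevation = 90° − 24.800° = 65.2°.

65.2°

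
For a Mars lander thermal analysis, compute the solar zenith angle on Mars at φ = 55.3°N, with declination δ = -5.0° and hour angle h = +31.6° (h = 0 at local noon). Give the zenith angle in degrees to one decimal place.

cos θ_z = sin φ sin δ + cos φ cos δ cos h = -0.071655 + 0.483026 = 0.411371.
θ_z = arccos(0.411371) = 65.7°.

θ_z = 65.7°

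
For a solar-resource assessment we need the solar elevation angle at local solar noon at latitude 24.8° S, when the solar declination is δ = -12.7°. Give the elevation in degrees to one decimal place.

At local noon the hour angle is zero, so the zenith angle equals |φ − δ| = |-24.8° − (-12.700°)| = 12.100°.
Elevation = 90° − 12.100° = 77.9°.

77.9°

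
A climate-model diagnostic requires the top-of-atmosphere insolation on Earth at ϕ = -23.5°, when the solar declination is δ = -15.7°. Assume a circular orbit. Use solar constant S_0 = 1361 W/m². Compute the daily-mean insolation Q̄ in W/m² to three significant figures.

cos h₀ = −tan(-23.5°) tan(-15.700°) = -0.1222, h₀ = 1.6933 rad.
Bracket: h₀ sin ϕ sin δ + cos ϕ cos δ sin h₀ = 1.6933×-0.39875×-0.27060 + 0.91706×0.96269×0.99250 = 0.182710 + 0.876223 = 1.058933.
Q̄ = (S_0/π) × [bracket] = (1361/π) × 1.058933 = 458.8 W/m².

Q̄ ≈ 459 W/m²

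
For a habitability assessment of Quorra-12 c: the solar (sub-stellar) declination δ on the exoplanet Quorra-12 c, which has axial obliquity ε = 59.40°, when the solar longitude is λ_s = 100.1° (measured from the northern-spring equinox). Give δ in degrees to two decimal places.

sin δ = sin ε · sin λ_s = sin 59.40° × sin 100.1° = 0.847403.
δ = arcsin(0.847403) = +57.93°.

δ = +57.93°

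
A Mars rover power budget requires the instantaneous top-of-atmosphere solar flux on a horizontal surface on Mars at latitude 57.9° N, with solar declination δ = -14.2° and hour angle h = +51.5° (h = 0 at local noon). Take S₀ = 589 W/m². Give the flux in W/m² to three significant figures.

cos θ_z = sin φ sin δ + cos φ cos δ cos h = -0.207805 + 0.320696 = 0.112891.
Flux = S₀ · cos θ_z = 589 × 0.112891 = 66.49 W/m².

66.5 W/m²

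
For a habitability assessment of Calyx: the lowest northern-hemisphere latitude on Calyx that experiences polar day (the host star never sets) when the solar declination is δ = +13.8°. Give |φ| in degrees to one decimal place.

|φ| = 76.2°

Polar day requires cos H₀ = −tan φ tan δ ≤ −1, i.e. tan φ tan δ ≥ 1.
The boundary is |tan φ| · |tan δ| = 1, so |φ| = 90° − |δ| = 90° − 13.8° = 76.2° in the northern hemisphere.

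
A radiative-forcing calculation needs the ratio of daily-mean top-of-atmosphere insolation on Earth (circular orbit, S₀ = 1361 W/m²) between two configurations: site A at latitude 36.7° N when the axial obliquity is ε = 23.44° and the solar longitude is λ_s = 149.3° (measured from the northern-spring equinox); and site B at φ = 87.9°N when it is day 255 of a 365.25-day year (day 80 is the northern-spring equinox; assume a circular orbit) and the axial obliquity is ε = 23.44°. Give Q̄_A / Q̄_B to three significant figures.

— Configuration A (φ=+36.7°):
Solar declination: sin δ = sin ε · sin λ_s = sin 23.44° × sin 149.3° = 0.20309, so δ = +11.718°.
cos H₀ = −tan(+36.7°) tan(+11.718°) = -0.1546, H₀ = 1.7260 rad.
Bracket: H₀ sin φ sin δ + cos φ cos δ sin H₀ = 1.7260×0.59763×0.20309 + 0.80178×0.97916×0.98798 = 0.209489 + 0.775634 = 0.985123.
Q̄ = (S₀/π) × [bracket] = (1361/π) × 0.985123 = 426.77 W/m².
— Configuration B (φ=+87.9°):
Solar longitude: λ_s = 360° × (255 − 80)/365.25 = 172.485°.
sin δ = sin 23.44° × sin 172.485° = 0.05203, so δ = +2.982°.
cos H₀ = −tan(+87.9°) tan(+2.982°) = -1.4208 ≤ −1 ⇒ polar day, H₀ = π.
Bracket: H₀ sin φ sin δ + cos φ cos δ sin H₀ = 3.1416×0.99933×0.05203 + 0.03664×0.99865×0.00000 = 0.163348 + 0.000000 = 0.163348.
Q̄ = (S₀/π) × [bracket] = (1361/π) × 0.163348 = 70.766 W/m².
Ratio Q̄_A / Q̄_B = 426.77 / 70.766 = 6.031.

Q̄_A / Q̄_B ≈ 6.03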